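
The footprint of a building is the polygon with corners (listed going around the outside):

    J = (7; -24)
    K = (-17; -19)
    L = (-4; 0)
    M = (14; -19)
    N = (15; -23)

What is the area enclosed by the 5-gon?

Cross-terms: -541, -76, 76, -37, -199  ⇒  Σ = -777
Area = |Σ|/2 = 388.5.

388.5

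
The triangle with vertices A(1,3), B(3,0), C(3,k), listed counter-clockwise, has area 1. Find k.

Write out the shoelace sum; only the two edges meeting at C involve k:
2·Area = [(3·k − 3·0) + (3·3 − 1·k)] + -9
       = 2·k + 0 = 2
⇒ k = 1.

1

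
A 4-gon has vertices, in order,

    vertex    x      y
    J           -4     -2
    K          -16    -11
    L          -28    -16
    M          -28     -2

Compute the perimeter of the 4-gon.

66

|JK| = √((-12)² + (-9)²) = √225 = 15
|KL| = √((-12)² + (-5)²) = √169 = 13
|LM| = √((0)² + (14)²) = √196 = 14
|MJ| = √((24)² + (0)²) = √576 = 24
Perimeter = 15 + 13 + 14 + 24 = 66.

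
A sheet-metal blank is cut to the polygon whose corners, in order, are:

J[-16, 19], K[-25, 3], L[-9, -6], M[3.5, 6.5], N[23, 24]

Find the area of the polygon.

661

Apply Gauss's area formula: 2A = Σ (x_i·y_{i+1} − x_{i+1}·y_i), indices taken mod 5.
Cross-terms: 427, 177, -37.5, -65.5, 821  ⇒  Σ = 1322
Area = |Σ|/2 = 661.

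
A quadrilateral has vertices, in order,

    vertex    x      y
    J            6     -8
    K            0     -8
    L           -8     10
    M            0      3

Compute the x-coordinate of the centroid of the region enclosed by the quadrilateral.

-2/3

Apply the surveyor's formula. First the cross-terms c_i = x_i·y_{i+1} − x_{i+1}·y_i:
  -48, -64, -24, -18  ⇒  2A = -154, A = -77.
Then Σ (x_i + x_{i+1})·c_i = 308, so x̄ = 308 / (6·(-77)) = -2/3.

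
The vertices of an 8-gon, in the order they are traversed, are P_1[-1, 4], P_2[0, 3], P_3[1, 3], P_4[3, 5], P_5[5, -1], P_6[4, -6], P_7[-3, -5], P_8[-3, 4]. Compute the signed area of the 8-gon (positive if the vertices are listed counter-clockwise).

-68.5

Apply the shoelace formula: 2A = Σ (x_i·y_{i+1} − x_{i+1}·y_i), indices taken mod 8.
Cross-terms: -3, -3, -4, -28, -26, -38, -27, -8  ⇒  Σ = -137
Signed area = Σ/2 = -68.5 (negative ⇒ clockwise traversal).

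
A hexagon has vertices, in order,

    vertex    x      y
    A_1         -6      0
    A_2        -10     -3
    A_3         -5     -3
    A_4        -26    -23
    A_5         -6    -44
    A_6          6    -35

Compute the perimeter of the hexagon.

120

|A_1A_2| = √((-4)² + (-3)²) = √25 = 5
|A_2A_3| = √((5)² + (0)²) = √25 = 5
|A_3A_4| = √((-21)² + (-20)²) = √841 = 29
|A_4A_5| = √((20)² + (-21)²) = √841 = 29
|A_5A_6| = √((12)² + (9)²) = √225 = 15
|A_6A_1| = √((-12)² + (35)²) = √1369 = 37
Perimeter = 5 + 5 + 29 + 29 + 15 + 37 = 120.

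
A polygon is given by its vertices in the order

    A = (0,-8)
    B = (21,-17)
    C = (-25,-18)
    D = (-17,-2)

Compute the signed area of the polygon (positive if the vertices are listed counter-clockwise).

-377.5

Σ = (168) + (-803) + (-256) + (136) = -755
Signed area = Σ/2 = -377.5 (negative ⇒ clockwise traversal).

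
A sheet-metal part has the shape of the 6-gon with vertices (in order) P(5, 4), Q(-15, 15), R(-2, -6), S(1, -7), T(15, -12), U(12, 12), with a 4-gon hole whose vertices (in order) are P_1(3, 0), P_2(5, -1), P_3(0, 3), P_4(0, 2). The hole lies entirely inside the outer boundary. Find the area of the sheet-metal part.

337

Outer boundary:
Apply the shoelace (surveyor's) formula: 2A = Σ (x_i·y_{i+1} − x_{i+1}·y_i), indices taken mod 6.
Cross-terms: 135, 120, 20, 93, 324, -12  ⇒  Σ = 680
Area = |Σ|/2 = 340.
Hole:
Apply the surveyor's formula: 2A = Σ (x_i·y_{i+1} − x_{i+1}·y_i), indices taken mod 4.
Cross-terms: -3, 15, 0, -6  ⇒  Σ = 6
Area = |Σ|/2 = 3.
Net area = 340 − 3 = 337.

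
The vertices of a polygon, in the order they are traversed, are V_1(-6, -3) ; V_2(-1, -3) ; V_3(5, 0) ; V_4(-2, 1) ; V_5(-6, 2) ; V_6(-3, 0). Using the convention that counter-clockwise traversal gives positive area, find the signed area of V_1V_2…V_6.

Apply the surveyor's formula: 2A = Σ (x_i·y_{i+1} − x_{i+1}·y_i), indices taken mod 6.
V_1→V_2: (-6)(-3) − (-1)(-3) = 15
V_2→V_3: (-1)(0) − (5)(-3) = 15
V_3→V_4: (5)(1) − (-2)(0) = 5
V_4→V_5: (-2)(2) − (-6)(1) = 2
V_5→V_6: (-6)(0) − (-3)(2) = 6
V_6→V_1: (-3)(-3) − (-6)(0) = 9
Σ = 52
Signed area = Σ/2 = 26 (positive ⇒ counter-clockwise traversal).

26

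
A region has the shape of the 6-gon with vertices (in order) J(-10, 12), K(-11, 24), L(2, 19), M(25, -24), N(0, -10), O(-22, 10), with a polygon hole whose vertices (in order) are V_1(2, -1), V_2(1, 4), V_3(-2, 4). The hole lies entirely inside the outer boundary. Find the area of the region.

Outer boundary:
J→K: (-10)(24) − (-11)(12) = -108
K→L: (-11)(19) − (2)(24) = -257
L→M: (2)(-24) − (25)(19) = -523
M→N: (25)(-10) − (0)(-24) = -250
N→O: (0)(10) − (-22)(-10) = -220
O→J: (-22)(12) − (-10)(10) = -164
Σ = -1522
Area = |Σ|/2 = 761.
Hole:
Apply Gauss's area formula: 2A = Σ (x_i·y_{i+1} − x_{i+1}·y_i), indices taken mod 3.
Σ = (9) + (12) + (-6) = 15
Area = |Σ|/2 = 7.5.
Net area = 761 − 7.5 = 753.5.

753.5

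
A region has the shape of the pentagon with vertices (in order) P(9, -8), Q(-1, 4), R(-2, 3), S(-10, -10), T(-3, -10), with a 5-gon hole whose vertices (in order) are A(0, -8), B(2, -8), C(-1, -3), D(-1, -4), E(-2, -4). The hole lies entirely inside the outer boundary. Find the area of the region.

Outer boundary:
Apply the shoelace formula: 2A = Σ (x_i·y_{i+1} − x_{i+1}·y_i), indices taken mod 5.
Cross-terms: 28, 5, 50, 70, 114  ⇒  Σ = 267
Area = |Σ|/2 = 133.5.
Hole:
Apply Gauss's area formula: 2A = Σ (x_i·y_{i+1} − x_{i+1}·y_i), indices taken mod 5.
Σ = (16) + (-14) + (1) + (-4) + (16) = 15
Area = |Σ|/2 = 7.5.
Net area = 133.5 − 7.5 = 126.

126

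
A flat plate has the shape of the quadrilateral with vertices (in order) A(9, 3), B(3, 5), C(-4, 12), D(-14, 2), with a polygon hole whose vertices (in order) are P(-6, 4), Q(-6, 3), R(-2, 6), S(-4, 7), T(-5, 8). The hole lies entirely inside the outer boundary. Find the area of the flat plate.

Outer boundary:
Apply the shoelace (surveyor's) formula: 2A = Σ (x_i·y_{i+1} − x_{i+1}·y_i), indices taken mod 4.
A→B: (9)(5) − (3)(3) = 36
B→C: (3)(12) − (-4)(5) = 56
C→D: (-4)(2) − (-14)(12) = 160
D→A: (-14)(3) − (9)(2) = -60
Σ = 192
Area = |Σ|/2 = 96.
Hole:
Σ = (6) + (-30) + (10) + (3) + (28) = 17
Area = |Σ|/2 = 8.5.
Net area = 96 − 8.5 = 87.5.

87.5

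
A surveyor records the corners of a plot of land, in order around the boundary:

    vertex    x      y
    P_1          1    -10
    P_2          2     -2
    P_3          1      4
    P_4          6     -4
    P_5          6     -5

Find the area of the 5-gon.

30.5

Cross-terms: 18, 10, -28, -6, -55  ⇒  Σ = -61
Area = |Σ|/2 = 30.5.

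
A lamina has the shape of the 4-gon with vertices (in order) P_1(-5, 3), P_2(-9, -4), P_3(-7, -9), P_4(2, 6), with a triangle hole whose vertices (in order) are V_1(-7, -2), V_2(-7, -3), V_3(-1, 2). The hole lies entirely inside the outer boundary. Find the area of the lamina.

Outer boundary:
Cross-terms: 47, 53, -24, 36  ⇒  Σ = 112
Area = |Σ|/2 = 56.
Hole:
Σ = (7) + (-17) + (16) = 6
Area = |Σ|/2 = 3.
Net area = 56 − 3 = 53.

53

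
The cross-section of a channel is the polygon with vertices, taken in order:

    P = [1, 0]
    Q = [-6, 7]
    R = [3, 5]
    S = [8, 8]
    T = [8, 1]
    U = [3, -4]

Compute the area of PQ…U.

73.5

Apply Gauss's area formula: 2A = Σ (x_i·y_{i+1} − x_{i+1}·y_i), indices taken mod 6.
Cross-terms: 7, -51, -16, -56, -35, 4  ⇒  Σ = -147
Area = |Σ|/2 = 73.5.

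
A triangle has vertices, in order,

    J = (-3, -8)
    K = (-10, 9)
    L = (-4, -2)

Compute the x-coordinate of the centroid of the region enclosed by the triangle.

-17/3

Apply the shoelace formula. First the cross-terms c_i = x_i·y_{i+1} − x_{i+1}·y_i:
  -107, 56, 26  ⇒  2A = -25, A = -12.5.
Then Σ (x_i + x_{i+1})·c_i = 425, so x̄ = 425 / (6·(-12.5)) = -17/3.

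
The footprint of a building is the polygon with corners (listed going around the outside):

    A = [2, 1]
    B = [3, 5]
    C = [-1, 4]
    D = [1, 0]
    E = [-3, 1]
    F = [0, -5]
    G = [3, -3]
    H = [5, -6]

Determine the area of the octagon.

Σ = (7) + (17) + (-4) + (1) + (15) + (15) + (-3) + (17) = 65
Area = |Σ|/2 = 32.5.

32.5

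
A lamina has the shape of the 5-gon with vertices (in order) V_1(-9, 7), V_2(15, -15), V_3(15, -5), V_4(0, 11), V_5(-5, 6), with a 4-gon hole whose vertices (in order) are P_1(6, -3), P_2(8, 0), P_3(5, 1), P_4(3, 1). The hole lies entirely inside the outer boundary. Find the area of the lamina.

200

Outer boundary:
Apply the shoelace (surveyor's) formula: 2A = Σ (x_i·y_{i+1} − x_{i+1}·y_i), indices taken mod 5.
V_1→V_2: (-9)(-15) − (15)(7) = 30
V_2→V_3: (15)(-5) − (15)(-15) = 150
V_3→V_4: (15)(11) − (0)(-5) = 165
V_4→V_5: (0)(6) − (-5)(11) = 55
V_5→V_1: (-5)(7) − (-9)(6) = 19
Σ = 419
Area = |Σ|/2 = 209.5.
Hole:
Σ = (24) + (8) + (2) + (-15) = 19
Area = |Σ|/2 = 9.5.
Net area = 209.5 − 9.5 = 200.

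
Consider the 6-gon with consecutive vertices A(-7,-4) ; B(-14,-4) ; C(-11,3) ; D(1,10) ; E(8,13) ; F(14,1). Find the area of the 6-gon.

Apply the surveyor's formula: 2A = Σ (x_i·y_{i+1} − x_{i+1}·y_i), indices taken mod 6.
Σ = (-28) + (-86) + (-113) + (-67) + (-174) + (-49) = -517
Area = |Σ|/2 = 258.5.

258.5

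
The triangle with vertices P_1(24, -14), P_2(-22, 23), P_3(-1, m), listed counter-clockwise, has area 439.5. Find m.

-13

Write out the shoelace sum; only the two edges meeting at P_3 involve m:
2·Area = [((-22)·m − (-1)·23) + ((-1)·(-14) − 24·m)] + 244
       = -46·m + 281 = 879
⇒ m = -13.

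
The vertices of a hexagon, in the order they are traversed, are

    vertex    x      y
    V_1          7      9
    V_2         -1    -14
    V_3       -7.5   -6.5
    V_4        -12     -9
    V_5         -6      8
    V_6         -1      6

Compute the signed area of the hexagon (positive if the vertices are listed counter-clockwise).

V_1→V_2: (7)(-14) − (-1)(9) = -89
V_2→V_3: (-1)(-6.5) − (-7.5)(-14) = -98.5
V_3→V_4: (-7.5)(-9) − (-12)(-6.5) = -10.5
V_4→V_5: (-12)(8) − (-6)(-9) = -150
V_5→V_6: (-6)(6) − (-1)(8) = -28
V_6→V_1: (-1)(9) − (7)(6) = -51
Σ = -427
Signed area = Σ/2 = -213.5 (negative ⇒ clockwise traversal).

-213.5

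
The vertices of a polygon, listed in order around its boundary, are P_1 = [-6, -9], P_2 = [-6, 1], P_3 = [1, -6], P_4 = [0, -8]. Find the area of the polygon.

40.5

Σ = (-60) + (35) + (-8) + (-48) = -81
Area = |Σ|/2 = 40.5.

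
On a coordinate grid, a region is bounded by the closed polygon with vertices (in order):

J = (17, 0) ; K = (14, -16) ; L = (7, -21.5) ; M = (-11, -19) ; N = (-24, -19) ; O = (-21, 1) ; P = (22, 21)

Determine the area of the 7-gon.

1160.25

J→K: (17)(-16) − (14)(0) = -272
K→L: (14)(-21.5) − (7)(-16) = -189
L→M: (7)(-19) − (-11)(-21.5) = -369.5
M→N: (-11)(-19) − (-24)(-19) = -247
N→O: (-24)(1) − (-21)(-19) = -423
O→P: (-21)(21) − (22)(1) = -463
P→J: (22)(0) − (17)(21) = -357
Σ = -2320.5
Area = |Σ|/2 = 1160.25.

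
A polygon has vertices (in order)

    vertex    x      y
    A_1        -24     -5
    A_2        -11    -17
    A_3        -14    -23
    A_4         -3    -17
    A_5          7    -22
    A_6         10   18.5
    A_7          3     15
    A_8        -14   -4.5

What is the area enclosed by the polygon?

A_1→A_2: (-24)(-17) − (-11)(-5) = 353
A_2→A_3: (-11)(-23) − (-14)(-17) = 15
A_3→A_4: (-14)(-17) − (-3)(-23) = 169
A_4→A_5: (-3)(-22) − (7)(-17) = 185
A_5→A_6: (7)(18.5) − (10)(-22) = 349.5
A_6→A_7: (10)(15) − (3)(18.5) = 94.5
A_7→A_8: (3)(-4.5) − (-14)(15) = 196.5
A_8→A_1: (-14)(-5) − (-24)(-4.5) = -38
Σ = 1324.5
Area = |Σ|/2 = 662.25.

662.25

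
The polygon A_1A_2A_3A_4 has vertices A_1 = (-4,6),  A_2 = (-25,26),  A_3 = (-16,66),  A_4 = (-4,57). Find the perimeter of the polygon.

|A_1A_2| = √((-21)² + (20)²) = √841 = 29
|A_2A_3| = √((9)² + (40)²) = √1681 = 41
|A_3A_4| = √((12)² + (-9)²) = √225 = 15
|A_4A_1| = √((0)² + (-51)²) = √2601 = 51
Perimeter = 29 + 41 + 15 + 51 = 136.

136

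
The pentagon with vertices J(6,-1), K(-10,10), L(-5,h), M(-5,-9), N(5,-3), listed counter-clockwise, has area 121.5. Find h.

-5

The doubled signed area Σ (x_i y_{i+1} − x_{i+1} y_i) is linear in h.
With h=0 it equals 218; the coefficient of h is -5 (from the two edges through L).
So -5·h + 218 = 2·121.5 = 243 ⇒ h = -5.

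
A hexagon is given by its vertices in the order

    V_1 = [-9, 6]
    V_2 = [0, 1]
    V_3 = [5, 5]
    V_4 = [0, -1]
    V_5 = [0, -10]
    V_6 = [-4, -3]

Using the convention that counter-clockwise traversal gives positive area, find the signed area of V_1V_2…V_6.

Apply the shoelace formula: 2A = Σ (x_i·y_{i+1} − x_{i+1}·y_i), indices taken mod 6.
Σ = (-9) + (-5) + (-5) + (0) + (-40) + (-51) = -110
Signed area = Σ/2 = -55 (negative ⇒ clockwise traversal).

-55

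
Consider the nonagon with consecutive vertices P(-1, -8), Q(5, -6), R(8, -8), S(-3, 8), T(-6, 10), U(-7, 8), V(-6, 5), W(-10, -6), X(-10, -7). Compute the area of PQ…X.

Apply Gauss's area formula: 2A = Σ (x_i·y_{i+1} − x_{i+1}·y_i), indices taken mod 9.
Σ = (46) + (8) + (40) + (18) + (22) + (13) + (86) + (10) + (73) = 316
Area = |Σ|/2 = 158.

158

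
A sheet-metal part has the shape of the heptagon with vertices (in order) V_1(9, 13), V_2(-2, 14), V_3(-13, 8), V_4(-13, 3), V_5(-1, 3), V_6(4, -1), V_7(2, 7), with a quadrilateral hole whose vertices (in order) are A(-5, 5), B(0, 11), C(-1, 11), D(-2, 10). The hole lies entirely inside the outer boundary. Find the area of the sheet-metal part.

Outer boundary:
Σ = (152) + (166) + (65) + (-36) + (-11) + (30) + (-37) = 329
Area = |Σ|/2 = 164.5.
Hole:
Apply the surveyor's formula: 2A = Σ (x_i·y_{i+1} − x_{i+1}·y_i), indices taken mod 4.
A→B: (-5)(11) − (0)(5) = -55
B→C: (0)(11) − (-1)(11) = 11
C→D: (-1)(10) − (-2)(11) = 12
D→A: (-2)(5) − (-5)(10) = 40
Σ = 8
Area = |Σ|/2 = 4.
Net area = 164.5 − 4 = 160.5.

160.5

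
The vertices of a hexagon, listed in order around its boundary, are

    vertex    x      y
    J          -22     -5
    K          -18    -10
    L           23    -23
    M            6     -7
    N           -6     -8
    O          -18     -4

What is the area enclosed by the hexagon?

Apply the surveyor's formula: 2A = Σ (x_i·y_{i+1} − x_{i+1}·y_i), indices taken mod 6.
Σ = (130) + (644) + (-23) + (-90) + (-120) + (2) = 543
Area = |Σ|/2 = 271.5.

271.5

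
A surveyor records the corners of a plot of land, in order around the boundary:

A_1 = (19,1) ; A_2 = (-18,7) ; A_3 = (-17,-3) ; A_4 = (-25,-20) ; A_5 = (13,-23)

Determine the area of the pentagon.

937

A_1→A_2: (19)(7) − (-18)(1) = 151
A_2→A_3: (-18)(-3) − (-17)(7) = 173
A_3→A_4: (-17)(-20) − (-25)(-3) = 265
A_4→A_5: (-25)(-23) − (13)(-20) = 835
A_5→A_1: (13)(1) − (19)(-23) = 450
Σ = 1874
Area = |Σ|/2 = 937.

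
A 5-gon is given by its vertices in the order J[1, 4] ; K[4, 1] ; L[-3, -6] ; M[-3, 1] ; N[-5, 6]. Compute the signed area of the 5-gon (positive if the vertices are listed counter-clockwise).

-48

Cross-terms: -15, -21, -21, -13, -26  ⇒  Σ = -96
Signed area = Σ/2 = -48 (negative ⇒ clockwise traversal).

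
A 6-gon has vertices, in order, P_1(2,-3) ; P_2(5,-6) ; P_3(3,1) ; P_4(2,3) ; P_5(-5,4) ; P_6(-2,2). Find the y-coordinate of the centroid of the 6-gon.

11/56

Apply the shoelace (surveyor's) formula. First the cross-terms c_i = x_i·y_{i+1} − x_{i+1}·y_i:
  3, 23, 7, 23, -2, 2  ⇒  2A = 56, A = 28.
Then Σ (y_i + y_{i+1})·c_i = 33, so ȳ = 33 / (6·28) = 11/56.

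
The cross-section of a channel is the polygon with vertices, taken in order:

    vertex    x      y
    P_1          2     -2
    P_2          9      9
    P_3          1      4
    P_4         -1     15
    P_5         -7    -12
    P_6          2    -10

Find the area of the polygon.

P_1→P_2: (2)(9) − (9)(-2) = 36
P_2→P_3: (9)(4) − (1)(9) = 27
P_3→P_4: (1)(15) − (-1)(4) = 19
P_4→P_5: (-1)(-12) − (-7)(15) = 117
P_5→P_6: (-7)(-10) − (2)(-12) = 94
P_6→P_1: (2)(-2) − (2)(-10) = 16
Σ = 309
Area = |Σ|/2 = 154.5.

154.5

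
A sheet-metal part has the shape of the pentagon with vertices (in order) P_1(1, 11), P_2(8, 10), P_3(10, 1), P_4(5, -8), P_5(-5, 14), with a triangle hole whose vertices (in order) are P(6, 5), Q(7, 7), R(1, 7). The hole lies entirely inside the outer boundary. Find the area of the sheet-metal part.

Outer boundary:
Apply the shoelace formula: 2A = Σ (x_i·y_{i+1} − x_{i+1}·y_i), indices taken mod 5.
Σ = (-78) + (-92) + (-85) + (30) + (-69) = -294
Area = |Σ|/2 = 147.
Hole:
Cross-terms: 7, 42, -37  ⇒  Σ = 12
Area = |Σ|/2 = 6.
Net area = 147 − 6 = 141.

141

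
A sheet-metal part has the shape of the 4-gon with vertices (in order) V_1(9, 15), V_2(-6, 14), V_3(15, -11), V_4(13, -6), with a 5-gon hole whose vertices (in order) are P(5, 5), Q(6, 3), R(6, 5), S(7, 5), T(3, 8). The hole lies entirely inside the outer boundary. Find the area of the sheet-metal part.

Outer boundary:
Apply the surveyor's formula: 2A = Σ (x_i·y_{i+1} − x_{i+1}·y_i), indices taken mod 4.
Σ = (216) + (-144) + (53) + (249) = 374
Area = |Σ|/2 = 187.
Hole:
Apply the shoelace (surveyor's) formula: 2A = Σ (x_i·y_{i+1} − x_{i+1}·y_i), indices taken mod 5.
Σ = (-15) + (12) + (-5) + (41) + (-25) = 8
Area = |Σ|/2 = 4.
Net area = 187 − 4 = 183.

183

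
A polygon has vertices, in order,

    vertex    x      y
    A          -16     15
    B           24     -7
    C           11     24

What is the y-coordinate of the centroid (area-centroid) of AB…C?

32/3

Apply the shoelace formula. First the cross-terms c_i = x_i·y_{i+1} − x_{i+1}·y_i:
  -248, 653, 549  ⇒  2A = 954, A = 477.
Then Σ (y_i + y_{i+1})·c_i = 30528, so ȳ = 30528 / (6·477) = 32/3.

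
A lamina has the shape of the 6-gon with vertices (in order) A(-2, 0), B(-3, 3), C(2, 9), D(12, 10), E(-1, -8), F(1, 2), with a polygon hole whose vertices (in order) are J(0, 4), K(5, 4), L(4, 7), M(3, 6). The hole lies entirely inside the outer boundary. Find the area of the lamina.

94.5

Outer boundary:
Σ = (-6) + (-33) + (-88) + (-86) + (6) + (4) = -203
Area = |Σ|/2 = 101.5.
Hole:
Σ = (-20) + (19) + (3) + (12) = 14
Area = |Σ|/2 = 7.
Net area = 101.5 − 7 = 94.5.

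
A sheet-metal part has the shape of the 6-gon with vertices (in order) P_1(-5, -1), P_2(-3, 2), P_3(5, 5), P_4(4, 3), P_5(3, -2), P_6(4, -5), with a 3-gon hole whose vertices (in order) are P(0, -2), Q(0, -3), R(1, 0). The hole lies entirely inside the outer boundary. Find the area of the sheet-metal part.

Outer boundary:
Apply the shoelace formula: 2A = Σ (x_i·y_{i+1} − x_{i+1}·y_i), indices taken mod 6.
Cross-terms: -13, -25, -5, -17, -7, -29  ⇒  Σ = -96
Area = |Σ|/2 = 48.
Hole:
P→Q: (0)(-3) − (0)(-2) = 0
Q→R: (0)(0) − (1)(-3) = 3
R→P: (1)(-2) − (0)(0) = -2
Σ = 1
Area = |Σ|/2 = 0.5.
Net area = 48 − 0.5 = 47.5.

47.5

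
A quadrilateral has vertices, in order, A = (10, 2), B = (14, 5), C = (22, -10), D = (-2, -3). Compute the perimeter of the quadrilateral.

|AB| = √((4)² + (3)²) = √25 = 5
|BC| = √((8)² + (-15)²) = √289 = 17
|CD| = √((-24)² + (7)²) = √625 = 25
|DA| = √((12)² + (5)²) = √169 = 13
Perimeter = 5 + 17 + 25 + 13 = 60.

60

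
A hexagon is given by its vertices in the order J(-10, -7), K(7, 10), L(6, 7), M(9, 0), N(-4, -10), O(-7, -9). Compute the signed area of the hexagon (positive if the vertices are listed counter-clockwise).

-145

Apply the shoelace (surveyor's) formula: 2A = Σ (x_i·y_{i+1} − x_{i+1}·y_i), indices taken mod 6.
Σ = (-51) + (-11) + (-63) + (-90) + (-34) + (-41) = -290
Signed area = Σ/2 = -145 (negative ⇒ clockwise traversal).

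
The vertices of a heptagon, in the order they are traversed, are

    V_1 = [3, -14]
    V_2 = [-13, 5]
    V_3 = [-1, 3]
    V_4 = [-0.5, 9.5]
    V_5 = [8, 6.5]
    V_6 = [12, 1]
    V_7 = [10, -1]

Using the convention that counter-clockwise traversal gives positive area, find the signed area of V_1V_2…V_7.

Apply the shoelace formula: 2A = Σ (x_i·y_{i+1} − x_{i+1}·y_i), indices taken mod 7.
Σ = (-167) + (-34) + (-8) + (-79.25) + (-70) + (-22) + (-137) = -517.25
Signed area = Σ/2 = -258.625 (negative ⇒ clockwise traversal).

-258.625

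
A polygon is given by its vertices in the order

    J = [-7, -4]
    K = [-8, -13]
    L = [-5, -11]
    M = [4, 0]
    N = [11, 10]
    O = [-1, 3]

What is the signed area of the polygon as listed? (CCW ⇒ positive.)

117

Σ = (59) + (23) + (44) + (40) + (43) + (25) = 234
Signed area = Σ/2 = 117 (positive ⇒ counter-clockwise traversal).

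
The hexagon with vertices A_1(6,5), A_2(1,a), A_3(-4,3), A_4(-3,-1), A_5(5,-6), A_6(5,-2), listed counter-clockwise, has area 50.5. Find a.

The doubled signed area Σ (x_i y_{i+1} − x_{i+1} y_i) is linear in a.
With a=0 it equals 91; the coefficient of a is 10 (from the two edges through A_2).
So 10·a + 91 = 2·50.5 = 101 ⇒ a = 1.

1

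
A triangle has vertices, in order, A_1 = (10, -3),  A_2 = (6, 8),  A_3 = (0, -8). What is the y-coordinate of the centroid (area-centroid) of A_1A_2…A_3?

-1

Apply Gauss's area formula. First the cross-terms c_i = x_i·y_{i+1} − x_{i+1}·y_i:
  98, -48, 80  ⇒  2A = 130, A = 65.
Then Σ (y_i + y_{i+1})·c_i = -390, so ȳ = -390 / (6·65) = -1.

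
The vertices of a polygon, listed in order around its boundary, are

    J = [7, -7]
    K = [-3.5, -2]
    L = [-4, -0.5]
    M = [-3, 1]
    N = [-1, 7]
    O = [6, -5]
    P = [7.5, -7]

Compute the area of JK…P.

57.625

Apply the shoelace formula: 2A = Σ (x_i·y_{i+1} − x_{i+1}·y_i), indices taken mod 7.
Σ = (-38.5) + (-6.25) + (-5.5) + (-20) + (-37) + (-4.5) + (-3.5) = -115.25
Area = |Σ|/2 = 57.625.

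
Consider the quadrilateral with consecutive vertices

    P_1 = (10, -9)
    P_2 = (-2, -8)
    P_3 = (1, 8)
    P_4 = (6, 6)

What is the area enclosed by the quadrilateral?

Apply Gauss's area formula: 2A = Σ (x_i·y_{i+1} − x_{i+1}·y_i), indices taken mod 4.
Σ = (-98) + (-8) + (-42) + (-114) = -262
Area = |Σ|/2 = 131.

131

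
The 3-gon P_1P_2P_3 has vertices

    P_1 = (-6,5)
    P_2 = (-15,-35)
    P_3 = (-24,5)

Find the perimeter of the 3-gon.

|P_1P_2| = √((-9)² + (-40)²) = √1681 = 41
|P_2P_3| = √((-9)² + (40)²) = √1681 = 41
|P_3P_1| = √((18)² + (0)²) = √324 = 18
Perimeter = 41 + 41 + 18 = 100.

100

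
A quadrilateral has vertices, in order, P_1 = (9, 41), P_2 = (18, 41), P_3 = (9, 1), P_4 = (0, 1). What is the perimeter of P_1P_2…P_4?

100

|P_1P_2| = √((9)² + (0)²) = √81 = 9
|P_2P_3| = √((-9)² + (-40)²) = √1681 = 41
|P_3P_4| = √((-9)² + (0)²) = √81 = 9
|P_4P_1| = √((9)² + (40)²) = √1681 = 41
Perimeter = 9 + 41 + 9 + 41 = 100.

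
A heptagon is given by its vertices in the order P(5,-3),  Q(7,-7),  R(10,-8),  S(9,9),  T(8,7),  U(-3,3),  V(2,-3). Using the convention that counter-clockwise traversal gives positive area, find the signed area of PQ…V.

Σ = (-14) + (14) + (162) + (-9) + (45) + (3) + (9) = 210
Signed area = Σ/2 = 105 (positive ⇒ counter-clockwise traversal).

105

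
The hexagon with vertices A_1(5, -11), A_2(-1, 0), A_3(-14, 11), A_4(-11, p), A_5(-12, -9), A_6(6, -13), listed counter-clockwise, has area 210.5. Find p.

Write out the shoelace sum; only the two edges meeting at A_4 involve p:
2·Area = [((-14)·p − (-11)·11) + ((-11)·(-9) − (-12)·p)] + 187
       = -2·p + 407 = 421
⇒ p = -7.

-7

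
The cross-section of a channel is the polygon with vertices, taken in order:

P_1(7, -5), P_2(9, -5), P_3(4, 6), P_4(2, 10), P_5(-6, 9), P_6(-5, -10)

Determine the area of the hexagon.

195

Apply the shoelace (surveyor's) formula: 2A = Σ (x_i·y_{i+1} − x_{i+1}·y_i), indices taken mod 6.
Σ = (10) + (74) + (28) + (78) + (105) + (95) = 390
Area = |Σ|/2 = 195.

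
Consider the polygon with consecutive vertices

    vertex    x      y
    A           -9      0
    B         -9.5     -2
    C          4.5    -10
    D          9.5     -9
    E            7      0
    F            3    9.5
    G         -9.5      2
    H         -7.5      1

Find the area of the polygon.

Apply the surveyor's formula: 2A = Σ (x_i·y_{i+1} − x_{i+1}·y_i), indices taken mod 8.
A→B: (-9)(-2) − (-9.5)(0) = 18
B→C: (-9.5)(-10) − (4.5)(-2) = 104
C→D: (4.5)(-9) − (9.5)(-10) = 54.5
D→E: (9.5)(0) − (7)(-9) = 63
E→F: (7)(9.5) − (3)(0) = 66.5
F→G: (3)(2) − (-9.5)(9.5) = 96.25
G→H: (-9.5)(1) − (-7.5)(2) = 5.5
H→A: (-7.5)(0) − (-9)(1) = 9
Σ = 416.75
Area = |Σ|/2 = 208.375.

208.375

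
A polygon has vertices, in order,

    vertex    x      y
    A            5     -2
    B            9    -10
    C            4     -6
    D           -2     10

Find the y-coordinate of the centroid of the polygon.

Apply the surveyor's formula. First the cross-terms c_i = x_i·y_{i+1} − x_{i+1}·y_i:
  -32, -14, 28, -46  ⇒  2A = -64, A = -32.
Then Σ (y_i + y_{i+1})·c_i = 352, so ȳ = 352 / (6·(-32)) = -11/6.

-11/6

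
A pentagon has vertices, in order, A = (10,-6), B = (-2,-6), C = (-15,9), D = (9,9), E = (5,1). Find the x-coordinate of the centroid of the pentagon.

-121/118

Apply the surveyor's formula. First the cross-terms c_i = x_i·y_{i+1} − x_{i+1}·y_i:
  -72, -108, -216, -36, -40  ⇒  2A = -472, A = -236.
Then Σ (x_i + x_{i+1})·c_i = 1452, so x̄ = 1452 / (6·(-236)) = -121/118.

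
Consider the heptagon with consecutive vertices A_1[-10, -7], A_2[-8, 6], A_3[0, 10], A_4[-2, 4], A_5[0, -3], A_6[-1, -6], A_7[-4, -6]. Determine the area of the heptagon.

Apply the shoelace (surveyor's) formula: 2A = Σ (x_i·y_{i+1} − x_{i+1}·y_i), indices taken mod 7.
Σ = (-116) + (-80) + (20) + (6) + (-3) + (-18) + (-32) = -223
Area = |Σ|/2 = 111.5.

111.5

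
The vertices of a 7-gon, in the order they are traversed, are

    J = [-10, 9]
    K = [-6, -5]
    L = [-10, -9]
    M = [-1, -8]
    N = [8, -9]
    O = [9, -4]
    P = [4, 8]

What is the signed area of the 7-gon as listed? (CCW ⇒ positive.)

Apply the shoelace (surveyor's) formula: 2A = Σ (x_i·y_{i+1} − x_{i+1}·y_i), indices taken mod 7.
Σ = (104) + (4) + (71) + (73) + (49) + (88) + (116) = 505
Signed area = Σ/2 = 252.5 (positive ⇒ counter-clockwise traversal).

252.5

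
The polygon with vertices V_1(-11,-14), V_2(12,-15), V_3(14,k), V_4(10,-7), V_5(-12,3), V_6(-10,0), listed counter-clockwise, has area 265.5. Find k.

The doubled signed area Σ (x_i y_{i+1} − x_{i+1} y_i) is linear in k.
With k=0 it equals 561; the coefficient of k is 2 (from the two edges through V_3).
So 2·k + 561 = 2·265.5 = 531 ⇒ k = -15.

-15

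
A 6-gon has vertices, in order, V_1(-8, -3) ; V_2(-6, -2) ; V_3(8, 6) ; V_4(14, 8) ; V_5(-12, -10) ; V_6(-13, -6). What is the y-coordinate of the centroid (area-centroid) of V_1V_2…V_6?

Apply the shoelace (surveyor's) formula. First the cross-terms c_i = x_i·y_{i+1} − x_{i+1}·y_i:
  -2, -20, -20, -44, -58, -9  ⇒  2A = -153, A = -76.5.
Then Σ (y_i + y_{i+1})·c_i = 747, so ȳ = 747 / (6·(-76.5)) = -83/51.

-83/51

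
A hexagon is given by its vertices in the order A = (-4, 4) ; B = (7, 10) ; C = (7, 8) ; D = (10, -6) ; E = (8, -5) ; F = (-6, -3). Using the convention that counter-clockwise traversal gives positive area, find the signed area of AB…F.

-148

Apply the shoelace (surveyor's) formula: 2A = Σ (x_i·y_{i+1} − x_{i+1}·y_i), indices taken mod 6.
Σ = (-68) + (-14) + (-122) + (-2) + (-54) + (-36) = -296
Signed area = Σ/2 = -148 (negative ⇒ clockwise traversal).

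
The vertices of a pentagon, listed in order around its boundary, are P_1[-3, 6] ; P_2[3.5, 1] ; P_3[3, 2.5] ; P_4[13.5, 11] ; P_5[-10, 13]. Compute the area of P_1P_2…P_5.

122.75

Apply the shoelace (surveyor's) formula: 2A = Σ (x_i·y_{i+1} − x_{i+1}·y_i), indices taken mod 5.
Σ = (-24) + (5.75) + (-0.75) + (285.5) + (-21) = 245.5
Area = |Σ|/2 = 122.75.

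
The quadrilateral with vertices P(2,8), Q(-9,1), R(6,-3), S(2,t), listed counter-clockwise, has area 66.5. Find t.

4

The doubled signed area Σ (x_i y_{i+1} − x_{i+1} y_i) is linear in t.
With t=0 it equals 117; the coefficient of t is 4 (from the two edges through S).
So 4·t + 117 = 2·66.5 = 133 ⇒ t = 4.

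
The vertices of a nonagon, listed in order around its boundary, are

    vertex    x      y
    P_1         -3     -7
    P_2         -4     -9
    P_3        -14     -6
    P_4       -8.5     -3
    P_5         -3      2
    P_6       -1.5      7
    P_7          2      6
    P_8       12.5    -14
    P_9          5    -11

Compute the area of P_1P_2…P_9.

Apply the surveyor's formula: 2A = Σ (x_i·y_{i+1} − x_{i+1}·y_i), indices taken mod 9.
Cross-terms: -1, -102, -9, -26, -18, -23, -103, -67.5, -68  ⇒  Σ = -417.5
Area = |Σ|/2 = 208.75.

208.75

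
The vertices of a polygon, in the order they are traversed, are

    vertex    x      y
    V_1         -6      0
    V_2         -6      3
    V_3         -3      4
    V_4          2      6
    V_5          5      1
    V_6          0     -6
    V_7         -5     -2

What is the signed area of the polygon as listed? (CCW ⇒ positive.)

Apply Gauss's area formula: 2A = Σ (x_i·y_{i+1} − x_{i+1}·y_i), indices taken mod 7.
Cross-terms: -18, -15, -26, -28, -30, -30, -12  ⇒  Σ = -159
Signed area = Σ/2 = -79.5 (negative ⇒ clockwise traversal).

-79.5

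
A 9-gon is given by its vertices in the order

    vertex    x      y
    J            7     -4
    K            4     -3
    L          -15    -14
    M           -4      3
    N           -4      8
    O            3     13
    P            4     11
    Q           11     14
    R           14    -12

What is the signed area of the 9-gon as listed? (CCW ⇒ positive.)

-343.5

Apply Gauss's area formula: 2A = Σ (x_i·y_{i+1} − x_{i+1}·y_i), indices taken mod 9.
J→K: (7)(-3) − (4)(-4) = -5
K→L: (4)(-14) − (-15)(-3) = -101
L→M: (-15)(3) − (-4)(-14) = -101
M→N: (-4)(8) − (-4)(3) = -20
N→O: (-4)(13) − (3)(8) = -76
O→P: (3)(11) − (4)(13) = -19
P→Q: (4)(14) − (11)(11) = -65
Q→R: (11)(-12) − (14)(14) = -328
R→J: (14)(-4) − (7)(-12) = 28
Σ = -687
Signed area = Σ/2 = -343.5 (negative ⇒ clockwise traversal).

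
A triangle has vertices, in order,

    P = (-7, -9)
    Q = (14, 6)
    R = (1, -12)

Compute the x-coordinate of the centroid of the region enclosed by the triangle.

8/3

Apply the surveyor's formula. First the cross-terms c_i = x_i·y_{i+1} − x_{i+1}·y_i:
  84, -174, -93  ⇒  2A = -183, A = -91.5.
Then Σ (x_i + x_{i+1})·c_i = -1464, so x̄ = -1464 / (6·(-91.5)) = 8/3.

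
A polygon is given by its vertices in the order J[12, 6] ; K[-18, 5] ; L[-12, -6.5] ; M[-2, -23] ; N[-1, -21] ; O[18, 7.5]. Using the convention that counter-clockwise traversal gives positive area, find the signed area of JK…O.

Σ = (168) + (177) + (263) + (19) + (370.5) + (18) = 1015.5
Signed area = Σ/2 = 507.75 (positive ⇒ counter-clockwise traversal).

507.75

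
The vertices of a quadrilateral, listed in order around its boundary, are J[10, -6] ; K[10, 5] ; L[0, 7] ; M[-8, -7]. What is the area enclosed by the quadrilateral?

177

J→K: (10)(5) − (10)(-6) = 110
K→L: (10)(7) − (0)(5) = 70
L→M: (0)(-7) − (-8)(7) = 56
M→J: (-8)(-6) − (10)(-7) = 118
Σ = 354
Area = |Σ|/2 = 177.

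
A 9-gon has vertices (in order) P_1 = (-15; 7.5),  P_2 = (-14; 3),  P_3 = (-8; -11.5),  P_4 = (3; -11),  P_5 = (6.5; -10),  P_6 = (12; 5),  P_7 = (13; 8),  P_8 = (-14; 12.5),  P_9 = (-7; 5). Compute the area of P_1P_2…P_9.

Cross-terms: 60, 185, 122.5, 41.5, 152.5, 31, 274.5, 17.5, 22.5  ⇒  Σ = 907
Area = |Σ|/2 = 453.5.

453.5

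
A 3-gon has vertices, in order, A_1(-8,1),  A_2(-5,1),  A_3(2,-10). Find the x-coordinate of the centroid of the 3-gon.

-11/3

Apply Gauss's area formula. First the cross-terms c_i = x_i·y_{i+1} − x_{i+1}·y_i:
  -3, 48, -78  ⇒  2A = -33, A = -16.5.
Then Σ (x_i + x_{i+1})·c_i = 363, so x̄ = 363 / (6·(-16.5)) = -11/3.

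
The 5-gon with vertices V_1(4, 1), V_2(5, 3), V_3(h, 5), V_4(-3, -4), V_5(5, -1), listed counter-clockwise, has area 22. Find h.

Write out the shoelace sum; only the two edges meeting at V_3 involve h:
2·Area = [(5·5 − h·3) + (h·(-4) − (-3)·5)] + 39
       = -7·h + 79 = 44
⇒ h = 5.

5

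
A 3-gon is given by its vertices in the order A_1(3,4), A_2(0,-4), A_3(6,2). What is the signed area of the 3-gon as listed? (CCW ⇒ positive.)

15

Apply the shoelace formula: 2A = Σ (x_i·y_{i+1} − x_{i+1}·y_i), indices taken mod 3.
A_1→A_2: (3)(-4) − (0)(4) = -12
A_2→A_3: (0)(2) − (6)(-4) = 24
A_3→A_1: (6)(4) − (3)(2) = 18
Σ = 30
Signed area = Σ/2 = 15 (positive ⇒ counter-clockwise traversal).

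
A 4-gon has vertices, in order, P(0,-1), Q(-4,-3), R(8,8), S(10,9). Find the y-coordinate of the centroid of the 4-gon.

8/3

Apply Gauss's area formula. First the cross-terms c_i = x_i·y_{i+1} − x_{i+1}·y_i:
  -4, -8, -8, -10  ⇒  2A = -30, A = -15.
Then Σ (y_i + y_{i+1})·c_i = -240, so ȳ = -240 / (6·(-15)) = 8/3.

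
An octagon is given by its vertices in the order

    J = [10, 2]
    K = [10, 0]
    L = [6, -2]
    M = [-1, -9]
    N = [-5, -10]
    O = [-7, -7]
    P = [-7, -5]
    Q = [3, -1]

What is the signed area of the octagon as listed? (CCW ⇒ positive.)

Σ = (-20) + (-20) + (-56) + (-35) + (-35) + (-14) + (22) + (16) = -142
Signed area = Σ/2 = -71 (negative ⇒ clockwise traversal).

-71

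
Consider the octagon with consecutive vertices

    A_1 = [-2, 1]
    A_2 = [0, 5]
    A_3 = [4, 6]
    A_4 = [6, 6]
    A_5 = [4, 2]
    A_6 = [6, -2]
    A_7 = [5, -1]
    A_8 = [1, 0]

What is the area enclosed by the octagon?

Apply the shoelace formula: 2A = Σ (x_i·y_{i+1} − x_{i+1}·y_i), indices taken mod 8.
Cross-terms: -10, -20, -12, -12, -20, 4, 1, 1  ⇒  Σ = -68
Area = |Σ|/2 = 34.

34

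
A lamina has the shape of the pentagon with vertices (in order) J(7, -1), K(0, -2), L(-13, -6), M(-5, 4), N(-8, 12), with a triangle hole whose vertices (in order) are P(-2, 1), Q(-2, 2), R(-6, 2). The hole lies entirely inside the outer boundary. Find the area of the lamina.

111

Outer boundary:
Apply Gauss's area formula: 2A = Σ (x_i·y_{i+1} − x_{i+1}·y_i), indices taken mod 5.
Σ = (-14) + (-26) + (-82) + (-28) + (-76) = -226
Area = |Σ|/2 = 113.
Hole:
Σ = (-2) + (8) + (-2) = 4
Area = |Σ|/2 = 2.
Net area = 113 − 2 = 111.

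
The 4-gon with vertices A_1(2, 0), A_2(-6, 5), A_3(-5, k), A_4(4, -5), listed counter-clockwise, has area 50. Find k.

-3

The doubled signed area Σ (x_i y_{i+1} − x_{i+1} y_i) is linear in k.
With k=0 it equals 70; the coefficient of k is -10 (from the two edges through A_3).
So -10·k + 70 = 2·50 = 100 ⇒ k = -3.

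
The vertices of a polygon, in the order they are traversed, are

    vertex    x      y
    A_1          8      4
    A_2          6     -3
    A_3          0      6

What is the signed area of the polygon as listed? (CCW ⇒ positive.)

Σ = (-48) + (36) + (-48) = -60
Signed area = Σ/2 = -30 (negative ⇒ clockwise traversal).

-30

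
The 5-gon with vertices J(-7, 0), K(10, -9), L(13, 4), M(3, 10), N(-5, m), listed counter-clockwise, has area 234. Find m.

The doubled signed area Σ (x_i y_{i+1} − x_{i+1} y_i) is linear in m.
With m=0 it equals 388; the coefficient of m is 10 (from the two edges through N).
So 10·m + 388 = 2·234 = 468 ⇒ m = 8.

8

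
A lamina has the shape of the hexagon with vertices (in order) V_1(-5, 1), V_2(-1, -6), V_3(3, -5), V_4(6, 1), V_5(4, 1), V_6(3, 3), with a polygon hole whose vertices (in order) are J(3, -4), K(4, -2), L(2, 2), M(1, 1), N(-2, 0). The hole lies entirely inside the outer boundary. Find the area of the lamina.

42

Outer boundary:
Σ = (31) + (23) + (33) + (2) + (9) + (18) = 116
Area = |Σ|/2 = 58.
Hole:
J→K: (3)(-2) − (4)(-4) = 10
K→L: (4)(2) − (2)(-2) = 12
L→M: (2)(1) − (1)(2) = 0
M→N: (1)(0) − (-2)(1) = 2
N→J: (-2)(-4) − (3)(0) = 8
Σ = 32
Area = |Σ|/2 = 16.
Net area = 58 − 16 = 42.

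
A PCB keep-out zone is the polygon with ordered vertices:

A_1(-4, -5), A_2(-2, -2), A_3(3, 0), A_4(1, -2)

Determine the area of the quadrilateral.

Apply the shoelace (surveyor's) formula: 2A = Σ (x_i·y_{i+1} − x_{i+1}·y_i), indices taken mod 4.
A_1→A_2: (-4)(-2) − (-2)(-5) = -2
A_2→A_3: (-2)(0) − (3)(-2) = 6
A_3→A_4: (3)(-2) − (1)(0) = -6
A_4→A_1: (1)(-5) − (-4)(-2) = -13
Σ = -15
Area = |Σ|/2 = 7.5.

7.5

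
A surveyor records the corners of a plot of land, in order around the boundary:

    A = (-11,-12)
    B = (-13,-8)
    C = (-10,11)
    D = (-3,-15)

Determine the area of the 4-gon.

Cross-terms: -68, -223, 183, -129  ⇒  Σ = -237
Area = |Σ|/2 = 118.5.

118.5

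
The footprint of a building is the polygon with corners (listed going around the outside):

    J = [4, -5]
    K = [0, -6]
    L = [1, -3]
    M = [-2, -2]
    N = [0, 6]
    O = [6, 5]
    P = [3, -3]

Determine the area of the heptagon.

Apply the surveyor's formula: 2A = Σ (x_i·y_{i+1} − x_{i+1}·y_i), indices taken mod 7.
Cross-terms: -24, 6, -8, -12, -36, -33, -3  ⇒  Σ = -110
Area = |Σ|/2 = 55.

55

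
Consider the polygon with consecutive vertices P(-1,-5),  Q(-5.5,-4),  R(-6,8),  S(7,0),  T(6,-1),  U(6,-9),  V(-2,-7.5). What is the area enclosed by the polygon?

131.5

Cross-terms: -23.5, -68, -56, -7, -48, -63, 2.5  ⇒  Σ = -263
Area = |Σ|/2 = 131.5.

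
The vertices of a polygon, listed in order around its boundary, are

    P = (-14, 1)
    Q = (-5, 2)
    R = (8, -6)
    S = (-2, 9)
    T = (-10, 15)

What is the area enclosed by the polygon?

155.5

Cross-terms: -23, 14, 60, 60, 200  ⇒  Σ = 311
Area = |Σ|/2 = 155.5.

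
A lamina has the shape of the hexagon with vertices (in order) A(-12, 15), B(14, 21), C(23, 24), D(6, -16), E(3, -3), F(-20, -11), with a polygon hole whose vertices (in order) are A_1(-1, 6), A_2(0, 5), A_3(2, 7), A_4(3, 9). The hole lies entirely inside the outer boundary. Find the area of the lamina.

Outer boundary:
Apply Gauss's area formula: 2A = Σ (x_i·y_{i+1} − x_{i+1}·y_i), indices taken mod 6.
A→B: (-12)(21) − (14)(15) = -462
B→C: (14)(24) − (23)(21) = -147
C→D: (23)(-16) − (6)(24) = -512
D→E: (6)(-3) − (3)(-16) = 30
E→F: (3)(-11) − (-20)(-3) = -93
F→A: (-20)(15) − (-12)(-11) = -432
Σ = -1616
Area = |Σ|/2 = 808.
Hole:
Apply the surveyor's formula: 2A = Σ (x_i·y_{i+1} − x_{i+1}·y_i), indices taken mod 4.
Cross-terms: -5, -10, -3, 27  ⇒  Σ = 9
Area = |Σ|/2 = 4.5.
Net area = 808 − 4.5 = 803.5.

803.5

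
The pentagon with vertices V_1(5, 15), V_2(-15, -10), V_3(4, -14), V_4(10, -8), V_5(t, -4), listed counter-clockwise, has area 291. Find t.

Write out the shoelace sum; only the two edges meeting at V_5 involve t:
2·Area = [(10·(-4) − t·(-8)) + (t·15 − 5·(-4))] + 533
       = 23·t + 513 = 582
⇒ t = 3.

3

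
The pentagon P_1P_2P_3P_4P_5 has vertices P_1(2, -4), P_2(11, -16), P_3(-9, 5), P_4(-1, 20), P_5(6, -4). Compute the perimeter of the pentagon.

|P_1P_2| = √((9)² + (-12)²) = √225 = 15
|P_2P_3| = √((-20)² + (21)²) = √841 = 29
|P_3P_4| = √((8)² + (15)²) = √289 = 17
|P_4P_5| = √((7)² + (-24)²) = √625 = 25
|P_5P_1| = √((-4)² + (0)²) = √16 = 4
Perimeter = 15 + 29 + 17 + 25 + 4 = 90.

90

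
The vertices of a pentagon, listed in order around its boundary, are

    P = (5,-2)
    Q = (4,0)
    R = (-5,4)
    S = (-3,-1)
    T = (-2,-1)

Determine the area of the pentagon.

25.5

Apply the shoelace formula: 2A = Σ (x_i·y_{i+1} − x_{i+1}·y_i), indices taken mod 5.
Cross-terms: 8, 16, 17, 1, 9  ⇒  Σ = 51
Area = |Σ|/2 = 25.5.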